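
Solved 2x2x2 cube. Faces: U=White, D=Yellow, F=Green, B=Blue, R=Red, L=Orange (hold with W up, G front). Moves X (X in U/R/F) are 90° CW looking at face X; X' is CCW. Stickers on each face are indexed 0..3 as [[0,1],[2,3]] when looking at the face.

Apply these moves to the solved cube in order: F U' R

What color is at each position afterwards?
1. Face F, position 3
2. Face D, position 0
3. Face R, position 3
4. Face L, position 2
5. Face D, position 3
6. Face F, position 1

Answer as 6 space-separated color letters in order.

Answer: Y R G O W R

Derivation:
After move 1 (F): F=GGGG U=WWOO R=WRWR D=RRYY L=OYOY
After move 2 (U'): U=WOWO F=OYGG R=GGWR B=WRBB L=BBOY
After move 3 (R): R=WGRG U=WYWG F=ORGY D=RBYW B=OROB
Query 1: F[3] = Y
Query 2: D[0] = R
Query 3: R[3] = G
Query 4: L[2] = O
Query 5: D[3] = W
Query 6: F[1] = R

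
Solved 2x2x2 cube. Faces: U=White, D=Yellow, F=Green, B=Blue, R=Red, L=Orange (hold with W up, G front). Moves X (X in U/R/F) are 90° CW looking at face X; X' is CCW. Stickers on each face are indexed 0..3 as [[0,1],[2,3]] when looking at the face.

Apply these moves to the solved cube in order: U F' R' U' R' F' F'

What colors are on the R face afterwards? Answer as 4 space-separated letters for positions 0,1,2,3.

After move 1 (U): U=WWWW F=RRGG R=BBRR B=OOBB L=GGOO
After move 2 (F'): F=RGRG U=WWBR R=YBYR D=GOYY L=GWOW
After move 3 (R'): R=BRYY U=WBBO F=RWRR D=GGYG B=YOOB
After move 4 (U'): U=BOWB F=GWRR R=RWYY B=BROB L=YOOW
After move 5 (R'): R=WYRY U=BOWB F=GORB D=GWYR B=GRGB
After move 6 (F'): F=OBGR U=BOWR R=WYGY D=OWYR L=YBOW
After move 7 (F'): F=BROG U=BOWG R=WYOY D=BWYR L=YROW
Query: R face = WYOY

Answer: W Y O Y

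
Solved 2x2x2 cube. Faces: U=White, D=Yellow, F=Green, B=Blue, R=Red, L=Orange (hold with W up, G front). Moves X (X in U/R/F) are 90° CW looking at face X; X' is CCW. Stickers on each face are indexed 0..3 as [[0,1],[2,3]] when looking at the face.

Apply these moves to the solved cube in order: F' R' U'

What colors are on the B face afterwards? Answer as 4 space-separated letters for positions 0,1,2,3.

After move 1 (F'): F=GGGG U=WWRR R=YRYR D=OOYY L=OWOW
After move 2 (R'): R=RRYY U=WBRB F=GWGR D=OGYG B=YBOB
After move 3 (U'): U=BBWR F=OWGR R=GWYY B=RROB L=YBOW
Query: B face = RROB

Answer: R R O B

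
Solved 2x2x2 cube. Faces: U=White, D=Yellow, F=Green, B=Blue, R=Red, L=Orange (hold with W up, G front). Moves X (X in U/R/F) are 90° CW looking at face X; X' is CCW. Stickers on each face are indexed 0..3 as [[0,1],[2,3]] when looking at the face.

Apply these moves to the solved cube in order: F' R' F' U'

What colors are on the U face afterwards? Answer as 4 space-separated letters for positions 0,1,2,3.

After move 1 (F'): F=GGGG U=WWRR R=YRYR D=OOYY L=OWOW
After move 2 (R'): R=RRYY U=WBRB F=GWGR D=OGYG B=YBOB
After move 3 (F'): F=WRGG U=WBRY R=GROY D=WWYG L=OBOR
After move 4 (U'): U=BYWR F=OBGG R=WROY B=GROB L=YBOR
Query: U face = BYWR

Answer: B Y W R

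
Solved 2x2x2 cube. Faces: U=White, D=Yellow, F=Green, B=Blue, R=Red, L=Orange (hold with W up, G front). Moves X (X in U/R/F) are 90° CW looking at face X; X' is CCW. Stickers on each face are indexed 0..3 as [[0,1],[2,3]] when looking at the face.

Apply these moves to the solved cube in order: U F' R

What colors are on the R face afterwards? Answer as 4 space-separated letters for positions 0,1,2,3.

Answer: Y Y R B

Derivation:
After move 1 (U): U=WWWW F=RRGG R=BBRR B=OOBB L=GGOO
After move 2 (F'): F=RGRG U=WWBR R=YBYR D=GOYY L=GWOW
After move 3 (R): R=YYRB U=WGBG F=RORY D=GBYO B=ROWB
Query: R face = YYRB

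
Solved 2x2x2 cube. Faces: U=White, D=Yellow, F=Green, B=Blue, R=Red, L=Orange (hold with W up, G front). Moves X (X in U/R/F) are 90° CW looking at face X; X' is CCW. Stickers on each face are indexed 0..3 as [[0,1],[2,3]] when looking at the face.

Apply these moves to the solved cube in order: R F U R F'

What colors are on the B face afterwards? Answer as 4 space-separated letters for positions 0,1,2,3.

Answer: G Y W B

Derivation:
After move 1 (R): R=RRRR U=WGWG F=GYGY D=YBYB B=WBWB
After move 2 (F): F=GGYY U=WGOO R=WRGR D=RRYB L=OYOB
After move 3 (U): U=OWOG F=WRYY R=WBGR B=OYWB L=GGOB
After move 4 (R): R=GWRB U=OROY F=WRYB D=RWYO B=GYWB
After move 5 (F'): F=RBWY U=ORGR R=WWRB D=GBYO L=GYOO
Query: B face = GYWB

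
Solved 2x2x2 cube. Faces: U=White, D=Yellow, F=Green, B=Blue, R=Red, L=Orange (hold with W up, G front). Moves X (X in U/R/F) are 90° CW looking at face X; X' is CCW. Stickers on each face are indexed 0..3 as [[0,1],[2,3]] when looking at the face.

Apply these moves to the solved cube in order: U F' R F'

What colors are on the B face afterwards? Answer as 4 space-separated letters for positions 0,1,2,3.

Answer: R O W B

Derivation:
After move 1 (U): U=WWWW F=RRGG R=BBRR B=OOBB L=GGOO
After move 2 (F'): F=RGRG U=WWBR R=YBYR D=GOYY L=GWOW
After move 3 (R): R=YYRB U=WGBG F=RORY D=GBYO B=ROWB
After move 4 (F'): F=OYRR U=WGYR R=BYGB D=WWYO L=GGOB
Query: B face = ROWB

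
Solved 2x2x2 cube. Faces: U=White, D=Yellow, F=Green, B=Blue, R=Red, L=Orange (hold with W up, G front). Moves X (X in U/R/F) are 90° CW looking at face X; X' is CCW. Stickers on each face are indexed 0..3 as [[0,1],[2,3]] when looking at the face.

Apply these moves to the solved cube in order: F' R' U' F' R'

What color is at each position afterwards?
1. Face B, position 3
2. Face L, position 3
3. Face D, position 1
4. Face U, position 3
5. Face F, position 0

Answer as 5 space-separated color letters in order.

Answer: B W R R W

Derivation:
After move 1 (F'): F=GGGG U=WWRR R=YRYR D=OOYY L=OWOW
After move 2 (R'): R=RRYY U=WBRB F=GWGR D=OGYG B=YBOB
After move 3 (U'): U=BBWR F=OWGR R=GWYY B=RROB L=YBOW
After move 4 (F'): F=WROG U=BBGY R=GWOY D=BWYG L=YROW
After move 5 (R'): R=WYGO U=BOGR F=WBOY D=BRYG B=GRWB
Query 1: B[3] = B
Query 2: L[3] = W
Query 3: D[1] = R
Query 4: U[3] = R
Query 5: F[0] = W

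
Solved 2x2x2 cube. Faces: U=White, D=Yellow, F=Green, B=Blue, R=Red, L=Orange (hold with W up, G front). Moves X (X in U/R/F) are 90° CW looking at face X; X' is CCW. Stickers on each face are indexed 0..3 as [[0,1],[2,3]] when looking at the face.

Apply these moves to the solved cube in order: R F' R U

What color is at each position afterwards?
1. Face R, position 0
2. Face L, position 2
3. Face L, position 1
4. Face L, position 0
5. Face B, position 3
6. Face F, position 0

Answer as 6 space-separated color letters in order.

After move 1 (R): R=RRRR U=WGWG F=GYGY D=YBYB B=WBWB
After move 2 (F'): F=YYGG U=WGRR R=BRYR D=OOYB L=OGOW
After move 3 (R): R=YBRR U=WYRG F=YOGB D=OWYW B=RBGB
After move 4 (U): U=RWGY F=YBGB R=RBRR B=OGGB L=YOOW
Query 1: R[0] = R
Query 2: L[2] = O
Query 3: L[1] = O
Query 4: L[0] = Y
Query 5: B[3] = B
Query 6: F[0] = Y

Answer: R O O Y B Y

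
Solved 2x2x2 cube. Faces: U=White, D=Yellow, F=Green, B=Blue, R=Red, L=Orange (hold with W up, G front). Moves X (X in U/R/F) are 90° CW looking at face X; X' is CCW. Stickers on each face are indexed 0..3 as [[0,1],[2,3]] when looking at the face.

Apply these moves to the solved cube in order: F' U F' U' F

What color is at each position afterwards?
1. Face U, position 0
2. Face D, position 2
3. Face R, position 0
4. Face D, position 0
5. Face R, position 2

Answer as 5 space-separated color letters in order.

After move 1 (F'): F=GGGG U=WWRR R=YRYR D=OOYY L=OWOW
After move 2 (U): U=RWRW F=YRGG R=BBYR B=OWBB L=GGOW
After move 3 (F'): F=RGYG U=RWBY R=OBOR D=GWYY L=GWOR
After move 4 (U'): U=WYRB F=GWYG R=RGOR B=OBBB L=OWOR
After move 5 (F): F=YGGW U=WYRW R=RGBR D=ORYY L=OGOW
Query 1: U[0] = W
Query 2: D[2] = Y
Query 3: R[0] = R
Query 4: D[0] = O
Query 5: R[2] = B

Answer: W Y R O B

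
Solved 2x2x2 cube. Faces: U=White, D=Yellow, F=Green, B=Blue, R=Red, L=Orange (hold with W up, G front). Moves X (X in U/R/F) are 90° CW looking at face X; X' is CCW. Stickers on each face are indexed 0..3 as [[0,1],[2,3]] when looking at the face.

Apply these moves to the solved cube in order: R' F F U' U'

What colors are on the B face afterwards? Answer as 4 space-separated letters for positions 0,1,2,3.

After move 1 (R'): R=RRRR U=WBWB F=GWGW D=YGYG B=YBYB
After move 2 (F): F=GGWW U=WBOO R=WRBR D=RRYG L=OYOG
After move 3 (F): F=WGWG U=WBGY R=OROR D=BWYG L=OROR
After move 4 (U'): U=BYWG F=ORWG R=WGOR B=ORYB L=YBOR
After move 5 (U'): U=YGBW F=YBWG R=OROR B=WGYB L=OROR
Query: B face = WGYB

Answer: W G Y B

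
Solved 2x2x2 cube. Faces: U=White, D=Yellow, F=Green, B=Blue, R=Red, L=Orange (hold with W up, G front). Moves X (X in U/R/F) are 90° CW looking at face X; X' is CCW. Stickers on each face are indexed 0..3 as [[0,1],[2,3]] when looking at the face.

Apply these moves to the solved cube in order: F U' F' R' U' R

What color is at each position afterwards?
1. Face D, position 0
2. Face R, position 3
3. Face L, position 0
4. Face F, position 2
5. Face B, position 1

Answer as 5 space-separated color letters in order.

Answer: B O Y O R

Derivation:
After move 1 (F): F=GGGG U=WWOO R=WRWR D=RRYY L=OYOY
After move 2 (U'): U=WOWO F=OYGG R=GGWR B=WRBB L=BBOY
After move 3 (F'): F=YGOG U=WOGW R=RGRR D=BYYY L=BOOW
After move 4 (R'): R=GRRR U=WBGW F=YOOW D=BGYG B=YRYB
After move 5 (U'): U=BWWG F=BOOW R=YORR B=GRYB L=YROW
After move 6 (R): R=RYRO U=BOWW F=BGOG D=BYYG B=GRWB
Query 1: D[0] = B
Query 2: R[3] = O
Query 3: L[0] = Y
Query 4: F[2] = O
Query 5: B[1] = R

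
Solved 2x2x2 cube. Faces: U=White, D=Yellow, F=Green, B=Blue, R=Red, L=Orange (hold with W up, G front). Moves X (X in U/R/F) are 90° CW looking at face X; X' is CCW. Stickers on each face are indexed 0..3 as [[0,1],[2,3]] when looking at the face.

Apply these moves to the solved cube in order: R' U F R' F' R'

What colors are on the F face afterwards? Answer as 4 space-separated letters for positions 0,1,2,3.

Answer: W Y G B

Derivation:
After move 1 (R'): R=RRRR U=WBWB F=GWGW D=YGYG B=YBYB
After move 2 (U): U=WWBB F=RRGW R=YBRR B=OOYB L=GWOO
After move 3 (F): F=GRWR U=WWOW R=BBBR D=RYYG L=GYOG
After move 4 (R'): R=BRBB U=WYOO F=GWWW D=RRYR B=GOYB
After move 5 (F'): F=WWGW U=WYBB R=RRRB D=YGYR L=GOOO
After move 6 (R'): R=RBRR U=WYBG F=WYGB D=YWYW B=ROGB
Query: F face = WYGB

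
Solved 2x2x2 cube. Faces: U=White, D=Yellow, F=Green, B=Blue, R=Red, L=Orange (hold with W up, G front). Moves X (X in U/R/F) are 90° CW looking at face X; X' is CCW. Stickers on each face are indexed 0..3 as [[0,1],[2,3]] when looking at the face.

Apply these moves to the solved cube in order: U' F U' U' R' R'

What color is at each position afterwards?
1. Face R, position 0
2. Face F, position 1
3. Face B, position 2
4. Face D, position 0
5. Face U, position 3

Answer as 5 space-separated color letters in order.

After move 1 (U'): U=WWWW F=OOGG R=GGRR B=RRBB L=BBOO
After move 2 (F): F=GOGO U=WWOB R=WGWR D=RGYY L=BYOY
After move 3 (U'): U=WBWO F=BYGO R=GOWR B=WGBB L=RROY
After move 4 (U'): U=BOWW F=RRGO R=BYWR B=GOBB L=WGOY
After move 5 (R'): R=YRBW U=BBWG F=ROGW D=RRYO B=YOGB
After move 6 (R'): R=RWYB U=BGWY F=RBGG D=ROYW B=OORB
Query 1: R[0] = R
Query 2: F[1] = B
Query 3: B[2] = R
Query 4: D[0] = R
Query 5: U[3] = Y

Answer: R B R R Y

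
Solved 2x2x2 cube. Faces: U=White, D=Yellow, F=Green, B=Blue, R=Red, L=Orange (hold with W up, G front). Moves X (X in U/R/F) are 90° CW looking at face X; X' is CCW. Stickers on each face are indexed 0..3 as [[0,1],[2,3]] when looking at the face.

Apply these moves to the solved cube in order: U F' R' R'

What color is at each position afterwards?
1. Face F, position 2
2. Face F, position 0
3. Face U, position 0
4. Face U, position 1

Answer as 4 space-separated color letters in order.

Answer: R R W O

Derivation:
After move 1 (U): U=WWWW F=RRGG R=BBRR B=OOBB L=GGOO
After move 2 (F'): F=RGRG U=WWBR R=YBYR D=GOYY L=GWOW
After move 3 (R'): R=BRYY U=WBBO F=RWRR D=GGYG B=YOOB
After move 4 (R'): R=RYBY U=WOBY F=RBRO D=GWYR B=GOGB
Query 1: F[2] = R
Query 2: F[0] = R
Query 3: U[0] = W
Query 4: U[1] = O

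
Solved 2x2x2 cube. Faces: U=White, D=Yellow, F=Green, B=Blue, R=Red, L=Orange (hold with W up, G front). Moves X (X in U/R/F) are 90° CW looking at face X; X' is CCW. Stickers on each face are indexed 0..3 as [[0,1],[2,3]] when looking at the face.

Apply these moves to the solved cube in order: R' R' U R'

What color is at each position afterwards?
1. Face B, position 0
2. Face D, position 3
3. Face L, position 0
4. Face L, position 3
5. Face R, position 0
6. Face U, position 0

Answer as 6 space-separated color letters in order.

Answer: W B G O B W

Derivation:
After move 1 (R'): R=RRRR U=WBWB F=GWGW D=YGYG B=YBYB
After move 2 (R'): R=RRRR U=WYWY F=GBGB D=YWYW B=GBGB
After move 3 (U): U=WWYY F=RRGB R=GBRR B=OOGB L=GBOO
After move 4 (R'): R=BRGR U=WGYO F=RWGY D=YRYB B=WOWB
Query 1: B[0] = W
Query 2: D[3] = B
Query 3: L[0] = G
Query 4: L[3] = O
Query 5: R[0] = B
Query 6: U[0] = W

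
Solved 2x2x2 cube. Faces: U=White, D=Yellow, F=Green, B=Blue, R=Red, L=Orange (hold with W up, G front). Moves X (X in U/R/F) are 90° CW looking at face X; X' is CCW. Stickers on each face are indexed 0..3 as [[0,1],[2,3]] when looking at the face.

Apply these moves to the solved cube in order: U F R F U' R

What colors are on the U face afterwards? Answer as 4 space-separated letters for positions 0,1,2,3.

After move 1 (U): U=WWWW F=RRGG R=BBRR B=OOBB L=GGOO
After move 2 (F): F=GRGR U=WWOG R=WBWR D=RBYY L=GYOY
After move 3 (R): R=WWRB U=WROR F=GBGY D=RBYO B=GOWB
After move 4 (F): F=GGYB U=WRYY R=OWRB D=RWYO L=GROB
After move 5 (U'): U=RYWY F=GRYB R=GGRB B=OWWB L=GOOB
After move 6 (R): R=RGBG U=RRWB F=GWYO D=RWYO B=YWYB
Query: U face = RRWB

Answer: R R W B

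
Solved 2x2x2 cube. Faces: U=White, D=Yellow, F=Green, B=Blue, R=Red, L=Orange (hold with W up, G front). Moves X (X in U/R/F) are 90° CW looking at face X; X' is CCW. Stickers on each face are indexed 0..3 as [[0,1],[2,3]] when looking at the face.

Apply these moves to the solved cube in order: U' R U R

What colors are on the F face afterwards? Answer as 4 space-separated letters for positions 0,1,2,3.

Answer: R B G R

Derivation:
After move 1 (U'): U=WWWW F=OOGG R=GGRR B=RRBB L=BBOO
After move 2 (R): R=RGRG U=WOWG F=OYGY D=YBYR B=WRWB
After move 3 (U): U=WWGO F=RGGY R=WRRG B=BBWB L=OYOO
After move 4 (R): R=RWGR U=WGGY F=RBGR D=YWYB B=OBWB
Query: F face = RBGR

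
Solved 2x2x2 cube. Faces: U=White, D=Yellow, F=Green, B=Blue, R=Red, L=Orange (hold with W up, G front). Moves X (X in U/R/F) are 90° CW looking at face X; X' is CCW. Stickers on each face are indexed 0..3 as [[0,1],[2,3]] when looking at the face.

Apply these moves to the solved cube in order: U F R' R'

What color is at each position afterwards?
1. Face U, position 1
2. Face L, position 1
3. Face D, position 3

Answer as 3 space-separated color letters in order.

After move 1 (U): U=WWWW F=RRGG R=BBRR B=OOBB L=GGOO
After move 2 (F): F=GRGR U=WWOG R=WBWR D=RBYY L=GYOY
After move 3 (R'): R=BRWW U=WBOO F=GWGG D=RRYR B=YOBB
After move 4 (R'): R=RWBW U=WBOY F=GBGO D=RWYG B=RORB
Query 1: U[1] = B
Query 2: L[1] = Y
Query 3: D[3] = G

Answer: B Y G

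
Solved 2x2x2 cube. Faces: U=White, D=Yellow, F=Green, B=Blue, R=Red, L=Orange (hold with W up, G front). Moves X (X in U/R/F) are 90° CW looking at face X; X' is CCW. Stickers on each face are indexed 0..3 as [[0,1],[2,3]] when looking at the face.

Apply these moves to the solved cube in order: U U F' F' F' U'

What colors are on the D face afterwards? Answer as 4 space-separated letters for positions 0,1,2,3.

After move 1 (U): U=WWWW F=RRGG R=BBRR B=OOBB L=GGOO
After move 2 (U): U=WWWW F=BBGG R=OORR B=GGBB L=RROO
After move 3 (F'): F=BGBG U=WWOR R=YOYR D=ROYY L=RWOW
After move 4 (F'): F=GGBB U=WWYY R=OORR D=WWYY L=RROO
After move 5 (F'): F=GBGB U=WWOR R=WOWR D=ROYY L=RYOY
After move 6 (U'): U=WRWO F=RYGB R=GBWR B=WOBB L=GGOY
Query: D face = ROYY

Answer: R O Y Y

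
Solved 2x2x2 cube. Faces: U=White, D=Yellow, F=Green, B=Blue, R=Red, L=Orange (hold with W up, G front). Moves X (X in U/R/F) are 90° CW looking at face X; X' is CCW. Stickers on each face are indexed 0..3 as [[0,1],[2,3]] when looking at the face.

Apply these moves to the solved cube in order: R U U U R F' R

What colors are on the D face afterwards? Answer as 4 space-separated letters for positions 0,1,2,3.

Answer: B G Y W

Derivation:
After move 1 (R): R=RRRR U=WGWG F=GYGY D=YBYB B=WBWB
After move 2 (U): U=WWGG F=RRGY R=WBRR B=OOWB L=GYOO
After move 3 (U): U=GWGW F=WBGY R=OORR B=GYWB L=RROO
After move 4 (U): U=GGWW F=OOGY R=GYRR B=RRWB L=WBOO
After move 5 (R): R=RGRY U=GOWY F=OBGB D=YWYR B=WRGB
After move 6 (F'): F=BBOG U=GORR R=WGYY D=BOYR L=WYOW
After move 7 (R): R=YWYG U=GBRG F=BOOR D=BGYW B=RROB
Query: D face = BGYW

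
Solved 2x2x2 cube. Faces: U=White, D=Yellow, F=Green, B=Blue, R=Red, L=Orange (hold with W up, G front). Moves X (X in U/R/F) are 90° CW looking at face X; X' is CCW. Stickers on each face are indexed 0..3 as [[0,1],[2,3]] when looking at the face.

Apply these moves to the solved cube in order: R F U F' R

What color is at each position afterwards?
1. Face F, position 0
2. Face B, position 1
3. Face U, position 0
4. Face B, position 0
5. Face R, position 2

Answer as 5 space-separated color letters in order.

Answer: R Y O G R

Derivation:
After move 1 (R): R=RRRR U=WGWG F=GYGY D=YBYB B=WBWB
After move 2 (F): F=GGYY U=WGOO R=WRGR D=RRYB L=OYOB
After move 3 (U): U=OWOG F=WRYY R=WBGR B=OYWB L=GGOB
After move 4 (F'): F=RYWY U=OWWG R=RBRR D=GBYB L=GGOO
After move 5 (R): R=RRRB U=OYWY F=RBWB D=GWYO B=GYWB
Query 1: F[0] = R
Query 2: B[1] = Y
Query 3: U[0] = O
Query 4: B[0] = G
Query 5: R[2] = R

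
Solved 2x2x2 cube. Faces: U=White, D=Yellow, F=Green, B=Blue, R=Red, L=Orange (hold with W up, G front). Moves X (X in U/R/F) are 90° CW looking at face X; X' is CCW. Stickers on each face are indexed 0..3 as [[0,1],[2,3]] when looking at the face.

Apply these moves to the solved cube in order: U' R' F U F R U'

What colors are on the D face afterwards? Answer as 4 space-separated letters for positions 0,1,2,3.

Answer: R Y Y B

Derivation:
After move 1 (U'): U=WWWW F=OOGG R=GGRR B=RRBB L=BBOO
After move 2 (R'): R=GRGR U=WBWR F=OWGW D=YOYG B=YRYB
After move 3 (F): F=GOWW U=WBOB R=WRRR D=GGYG L=BYOO
After move 4 (U): U=OWBB F=WRWW R=YRRR B=BYYB L=GOOO
After move 5 (F): F=WWWR U=OWOO R=BRBR D=RYYG L=GGOG
After move 6 (R): R=BBRR U=OWOR F=WYWG D=RYYB B=OYWB
After move 7 (U'): U=WROO F=GGWG R=WYRR B=BBWB L=OYOG
Query: D face = RYYB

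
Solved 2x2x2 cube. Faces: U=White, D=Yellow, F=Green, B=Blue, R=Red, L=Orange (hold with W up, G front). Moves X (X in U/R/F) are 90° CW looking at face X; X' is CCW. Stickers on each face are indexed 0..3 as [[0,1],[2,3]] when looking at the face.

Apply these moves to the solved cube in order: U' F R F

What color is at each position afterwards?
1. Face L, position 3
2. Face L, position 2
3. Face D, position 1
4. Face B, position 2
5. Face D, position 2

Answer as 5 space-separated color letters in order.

Answer: B O W W Y

Derivation:
After move 1 (U'): U=WWWW F=OOGG R=GGRR B=RRBB L=BBOO
After move 2 (F): F=GOGO U=WWOB R=WGWR D=RGYY L=BYOY
After move 3 (R): R=WWRG U=WOOO F=GGGY D=RBYR B=BRWB
After move 4 (F): F=GGYG U=WOYY R=OWOG D=RWYR L=BROB
Query 1: L[3] = B
Query 2: L[2] = O
Query 3: D[1] = W
Query 4: B[2] = W
Query 5: D[2] = Y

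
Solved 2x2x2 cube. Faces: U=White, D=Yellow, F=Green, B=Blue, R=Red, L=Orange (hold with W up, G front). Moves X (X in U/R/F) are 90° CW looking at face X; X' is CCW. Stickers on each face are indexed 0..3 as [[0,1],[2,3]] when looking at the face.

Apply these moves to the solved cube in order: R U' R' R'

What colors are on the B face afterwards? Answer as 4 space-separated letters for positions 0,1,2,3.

Answer: Y R O B

Derivation:
After move 1 (R): R=RRRR U=WGWG F=GYGY D=YBYB B=WBWB
After move 2 (U'): U=GGWW F=OOGY R=GYRR B=RRWB L=WBOO
After move 3 (R'): R=YRGR U=GWWR F=OGGW D=YOYY B=BRBB
After move 4 (R'): R=RRYG U=GBWB F=OWGR D=YGYW B=YROB
Query: B face = YROB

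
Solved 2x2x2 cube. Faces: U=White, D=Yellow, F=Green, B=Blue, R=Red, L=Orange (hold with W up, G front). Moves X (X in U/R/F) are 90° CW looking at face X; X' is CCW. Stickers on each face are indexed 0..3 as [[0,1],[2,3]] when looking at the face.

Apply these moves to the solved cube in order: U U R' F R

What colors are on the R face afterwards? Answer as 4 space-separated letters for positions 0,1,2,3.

Answer: G W R R

Derivation:
After move 1 (U): U=WWWW F=RRGG R=BBRR B=OOBB L=GGOO
After move 2 (U): U=WWWW F=BBGG R=OORR B=GGBB L=RROO
After move 3 (R'): R=OROR U=WBWG F=BWGW D=YBYG B=YGYB
After move 4 (F): F=GBWW U=WBOR R=WRGR D=OOYG L=RYOB
After move 5 (R): R=GWRR U=WBOW F=GOWG D=OYYY B=RGBB
Query: R face = GWRR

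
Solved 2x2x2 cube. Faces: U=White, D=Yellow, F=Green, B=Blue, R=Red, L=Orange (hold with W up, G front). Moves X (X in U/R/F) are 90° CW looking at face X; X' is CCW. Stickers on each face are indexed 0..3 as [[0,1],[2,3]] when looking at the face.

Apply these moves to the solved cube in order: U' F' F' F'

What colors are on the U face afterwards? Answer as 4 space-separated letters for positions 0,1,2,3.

Answer: W W O B

Derivation:
After move 1 (U'): U=WWWW F=OOGG R=GGRR B=RRBB L=BBOO
After move 2 (F'): F=OGOG U=WWGR R=YGYR D=BOYY L=BWOW
After move 3 (F'): F=GGOO U=WWYY R=OGBR D=WWYY L=BROG
After move 4 (F'): F=GOGO U=WWOB R=WGWR D=RGYY L=BYOY
Query: U face = WWOB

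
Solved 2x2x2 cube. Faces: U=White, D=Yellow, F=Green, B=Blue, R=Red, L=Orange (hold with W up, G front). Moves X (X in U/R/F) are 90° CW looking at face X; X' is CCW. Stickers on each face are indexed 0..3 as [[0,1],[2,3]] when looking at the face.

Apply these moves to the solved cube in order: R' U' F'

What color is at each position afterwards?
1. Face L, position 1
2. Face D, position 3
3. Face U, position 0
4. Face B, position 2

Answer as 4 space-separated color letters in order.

Answer: W G B Y

Derivation:
After move 1 (R'): R=RRRR U=WBWB F=GWGW D=YGYG B=YBYB
After move 2 (U'): U=BBWW F=OOGW R=GWRR B=RRYB L=YBOO
After move 3 (F'): F=OWOG U=BBGR R=GWYR D=BOYG L=YWOW
Query 1: L[1] = W
Query 2: D[3] = G
Query 3: U[0] = B
Query 4: B[2] = Y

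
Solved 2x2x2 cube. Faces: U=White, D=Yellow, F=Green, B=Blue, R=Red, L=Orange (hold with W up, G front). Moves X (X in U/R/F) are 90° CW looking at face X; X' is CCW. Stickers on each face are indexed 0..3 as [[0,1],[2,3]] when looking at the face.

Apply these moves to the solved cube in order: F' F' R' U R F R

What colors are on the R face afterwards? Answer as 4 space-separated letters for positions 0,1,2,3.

After move 1 (F'): F=GGGG U=WWRR R=YRYR D=OOYY L=OWOW
After move 2 (F'): F=GGGG U=WWYY R=OROR D=WWYY L=OROR
After move 3 (R'): R=RROO U=WBYB F=GWGY D=WGYG B=YBWB
After move 4 (U): U=YWBB F=RRGY R=YBOO B=ORWB L=GWOR
After move 5 (R): R=OYOB U=YRBY F=RGGG D=WWYO B=BRWB
After move 6 (F): F=GRGG U=YRRW R=BYYB D=OOYO L=GWOW
After move 7 (R): R=YBBY U=YRRG F=GOGO D=OWYB B=WRRB
Query: R face = YBBY

Answer: Y B B Y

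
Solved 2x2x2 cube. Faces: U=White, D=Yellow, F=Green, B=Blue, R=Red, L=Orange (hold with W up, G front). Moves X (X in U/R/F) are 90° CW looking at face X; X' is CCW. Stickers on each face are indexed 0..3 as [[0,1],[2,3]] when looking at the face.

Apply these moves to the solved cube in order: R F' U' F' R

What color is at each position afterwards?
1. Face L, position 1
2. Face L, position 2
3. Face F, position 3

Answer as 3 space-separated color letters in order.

Answer: R O B

Derivation:
After move 1 (R): R=RRRR U=WGWG F=GYGY D=YBYB B=WBWB
After move 2 (F'): F=YYGG U=WGRR R=BRYR D=OOYB L=OGOW
After move 3 (U'): U=GRWR F=OGGG R=YYYR B=BRWB L=WBOW
After move 4 (F'): F=GGOG U=GRYY R=OYOR D=BWYB L=WROW
After move 5 (R): R=OORY U=GGYG F=GWOB D=BWYB B=YRRB
Query 1: L[1] = R
Query 2: L[2] = O
Query 3: F[3] = B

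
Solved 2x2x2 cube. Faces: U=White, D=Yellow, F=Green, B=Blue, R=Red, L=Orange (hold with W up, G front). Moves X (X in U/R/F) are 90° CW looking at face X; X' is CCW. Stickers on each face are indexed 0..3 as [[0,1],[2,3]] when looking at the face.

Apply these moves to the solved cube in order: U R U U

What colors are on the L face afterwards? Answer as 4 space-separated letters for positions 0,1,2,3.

Answer: R B O O

Derivation:
After move 1 (U): U=WWWW F=RRGG R=BBRR B=OOBB L=GGOO
After move 2 (R): R=RBRB U=WRWG F=RYGY D=YBYO B=WOWB
After move 3 (U): U=WWGR F=RBGY R=WORB B=GGWB L=RYOO
After move 4 (U): U=GWRW F=WOGY R=GGRB B=RYWB L=RBOO
Query: L face = RBOO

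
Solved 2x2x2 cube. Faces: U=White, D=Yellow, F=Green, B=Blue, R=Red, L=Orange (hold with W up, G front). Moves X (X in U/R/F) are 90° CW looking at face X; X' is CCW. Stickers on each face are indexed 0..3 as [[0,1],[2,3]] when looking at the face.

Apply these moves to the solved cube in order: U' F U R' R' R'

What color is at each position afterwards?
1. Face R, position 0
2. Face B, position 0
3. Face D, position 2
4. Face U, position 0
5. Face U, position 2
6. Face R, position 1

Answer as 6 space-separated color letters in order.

After move 1 (U'): U=WWWW F=OOGG R=GGRR B=RRBB L=BBOO
After move 2 (F): F=GOGO U=WWOB R=WGWR D=RGYY L=BYOY
After move 3 (U): U=OWBW F=WGGO R=RRWR B=BYBB L=GOOY
After move 4 (R'): R=RRRW U=OBBB F=WWGW D=RGYO B=YYGB
After move 5 (R'): R=RWRR U=OGBY F=WBGB D=RWYW B=OYGB
After move 6 (R'): R=WRRR U=OGBO F=WGGY D=RBYB B=WYWB
Query 1: R[0] = W
Query 2: B[0] = W
Query 3: D[2] = Y
Query 4: U[0] = O
Query 5: U[2] = B
Query 6: R[1] = R

Answer: W W Y O B R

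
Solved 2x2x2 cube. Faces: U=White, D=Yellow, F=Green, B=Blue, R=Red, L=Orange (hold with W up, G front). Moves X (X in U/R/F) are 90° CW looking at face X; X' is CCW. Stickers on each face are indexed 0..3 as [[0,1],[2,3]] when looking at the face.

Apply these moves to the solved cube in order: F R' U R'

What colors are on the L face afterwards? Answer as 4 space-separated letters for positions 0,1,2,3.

After move 1 (F): F=GGGG U=WWOO R=WRWR D=RRYY L=OYOY
After move 2 (R'): R=RRWW U=WBOB F=GWGO D=RGYG B=YBRB
After move 3 (U): U=OWBB F=RRGO R=YBWW B=OYRB L=GWOY
After move 4 (R'): R=BWYW U=ORBO F=RWGB D=RRYO B=GYGB
Query: L face = GWOY

Answer: G W O Y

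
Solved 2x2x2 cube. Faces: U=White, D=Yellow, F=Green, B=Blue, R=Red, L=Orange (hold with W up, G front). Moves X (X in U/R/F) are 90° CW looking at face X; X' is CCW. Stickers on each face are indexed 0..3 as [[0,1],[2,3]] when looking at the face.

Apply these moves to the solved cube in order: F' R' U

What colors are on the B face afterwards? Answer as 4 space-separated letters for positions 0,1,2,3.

After move 1 (F'): F=GGGG U=WWRR R=YRYR D=OOYY L=OWOW
After move 2 (R'): R=RRYY U=WBRB F=GWGR D=OGYG B=YBOB
After move 3 (U): U=RWBB F=RRGR R=YBYY B=OWOB L=GWOW
Query: B face = OWOB

Answer: O W O B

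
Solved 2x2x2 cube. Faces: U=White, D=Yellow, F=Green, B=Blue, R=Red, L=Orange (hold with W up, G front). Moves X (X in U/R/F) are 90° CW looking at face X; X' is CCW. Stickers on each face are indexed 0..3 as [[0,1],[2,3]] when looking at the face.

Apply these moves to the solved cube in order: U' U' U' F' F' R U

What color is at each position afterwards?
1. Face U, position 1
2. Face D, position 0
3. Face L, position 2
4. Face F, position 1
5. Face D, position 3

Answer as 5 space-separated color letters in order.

Answer: W W O O O

Derivation:
After move 1 (U'): U=WWWW F=OOGG R=GGRR B=RRBB L=BBOO
After move 2 (U'): U=WWWW F=BBGG R=OORR B=GGBB L=RROO
After move 3 (U'): U=WWWW F=RRGG R=BBRR B=OOBB L=GGOO
After move 4 (F'): F=RGRG U=WWBR R=YBYR D=GOYY L=GWOW
After move 5 (F'): F=GGRR U=WWYY R=OBGR D=WWYY L=GROB
After move 6 (R): R=GORB U=WGYR F=GWRY D=WBYO B=YOWB
After move 7 (U): U=YWRG F=GORY R=YORB B=GRWB L=GWOB
Query 1: U[1] = W
Query 2: D[0] = W
Query 3: L[2] = O
Query 4: F[1] = O
Query 5: D[3] = O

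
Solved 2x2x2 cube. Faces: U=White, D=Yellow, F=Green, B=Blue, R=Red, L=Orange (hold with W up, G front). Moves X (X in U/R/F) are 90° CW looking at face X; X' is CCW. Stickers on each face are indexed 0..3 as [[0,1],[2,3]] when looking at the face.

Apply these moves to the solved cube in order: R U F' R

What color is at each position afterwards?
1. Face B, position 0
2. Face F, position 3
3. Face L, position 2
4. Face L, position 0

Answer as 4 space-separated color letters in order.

After move 1 (R): R=RRRR U=WGWG F=GYGY D=YBYB B=WBWB
After move 2 (U): U=WWGG F=RRGY R=WBRR B=OOWB L=GYOO
After move 3 (F'): F=RYRG U=WWWR R=BBYR D=YOYB L=GGOG
After move 4 (R): R=YBRB U=WYWG F=RORB D=YWYO B=ROWB
Query 1: B[0] = R
Query 2: F[3] = B
Query 3: L[2] = O
Query 4: L[0] = G

Answer: R B O G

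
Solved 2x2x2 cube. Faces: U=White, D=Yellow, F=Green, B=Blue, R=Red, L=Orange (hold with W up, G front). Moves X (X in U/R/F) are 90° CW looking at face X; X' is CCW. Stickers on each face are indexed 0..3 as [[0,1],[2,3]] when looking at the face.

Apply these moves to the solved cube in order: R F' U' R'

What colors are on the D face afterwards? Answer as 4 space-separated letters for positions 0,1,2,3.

Answer: O G Y G

Derivation:
After move 1 (R): R=RRRR U=WGWG F=GYGY D=YBYB B=WBWB
After move 2 (F'): F=YYGG U=WGRR R=BRYR D=OOYB L=OGOW
After move 3 (U'): U=GRWR F=OGGG R=YYYR B=BRWB L=WBOW
After move 4 (R'): R=YRYY U=GWWB F=ORGR D=OGYG B=BROB
Query: D face = OGYG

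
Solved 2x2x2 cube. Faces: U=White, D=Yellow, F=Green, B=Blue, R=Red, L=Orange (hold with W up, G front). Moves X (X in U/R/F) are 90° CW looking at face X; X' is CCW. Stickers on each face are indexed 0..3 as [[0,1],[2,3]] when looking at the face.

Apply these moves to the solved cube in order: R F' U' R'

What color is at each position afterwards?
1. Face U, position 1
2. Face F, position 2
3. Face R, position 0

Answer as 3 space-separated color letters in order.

Answer: W G Y

Derivation:
After move 1 (R): R=RRRR U=WGWG F=GYGY D=YBYB B=WBWB
After move 2 (F'): F=YYGG U=WGRR R=BRYR D=OOYB L=OGOW
After move 3 (U'): U=GRWR F=OGGG R=YYYR B=BRWB L=WBOW
After move 4 (R'): R=YRYY U=GWWB F=ORGR D=OGYG B=BROB
Query 1: U[1] = W
Query 2: F[2] = G
Query 3: R[0] = Y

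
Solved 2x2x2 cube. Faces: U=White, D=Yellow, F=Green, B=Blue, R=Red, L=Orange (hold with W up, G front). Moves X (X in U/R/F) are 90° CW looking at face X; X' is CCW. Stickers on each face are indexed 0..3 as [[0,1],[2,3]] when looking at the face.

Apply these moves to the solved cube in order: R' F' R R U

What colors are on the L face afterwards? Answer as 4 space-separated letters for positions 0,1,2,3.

After move 1 (R'): R=RRRR U=WBWB F=GWGW D=YGYG B=YBYB
After move 2 (F'): F=WWGG U=WBRR R=GRYR D=OOYG L=OBOW
After move 3 (R): R=YGRR U=WWRG F=WOGG D=OYYY B=RBBB
After move 4 (R): R=RYRG U=WORG F=WYGY D=OBYR B=GBWB
After move 5 (U): U=RWGO F=RYGY R=GBRG B=OBWB L=WYOW
Query: L face = WYOW

Answer: W Y O W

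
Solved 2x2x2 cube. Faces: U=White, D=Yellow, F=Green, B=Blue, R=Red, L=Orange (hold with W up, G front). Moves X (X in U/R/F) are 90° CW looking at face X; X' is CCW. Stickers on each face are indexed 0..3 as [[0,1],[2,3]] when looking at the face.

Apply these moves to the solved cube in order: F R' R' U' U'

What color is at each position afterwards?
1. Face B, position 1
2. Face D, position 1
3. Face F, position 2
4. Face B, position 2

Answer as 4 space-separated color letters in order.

Answer: B W G G

Derivation:
After move 1 (F): F=GGGG U=WWOO R=WRWR D=RRYY L=OYOY
After move 2 (R'): R=RRWW U=WBOB F=GWGO D=RGYG B=YBRB
After move 3 (R'): R=RWRW U=WROY F=GBGB D=RWYO B=GBGB
After move 4 (U'): U=RYWO F=OYGB R=GBRW B=RWGB L=GBOY
After move 5 (U'): U=YORW F=GBGB R=OYRW B=GBGB L=RWOY
Query 1: B[1] = B
Query 2: D[1] = W
Query 3: F[2] = G
Query 4: B[2] = G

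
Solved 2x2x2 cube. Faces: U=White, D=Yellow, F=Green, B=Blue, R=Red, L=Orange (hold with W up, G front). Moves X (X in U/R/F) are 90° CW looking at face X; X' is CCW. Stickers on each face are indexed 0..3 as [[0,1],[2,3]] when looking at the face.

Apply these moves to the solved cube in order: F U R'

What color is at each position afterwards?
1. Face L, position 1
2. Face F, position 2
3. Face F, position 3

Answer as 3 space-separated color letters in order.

After move 1 (F): F=GGGG U=WWOO R=WRWR D=RRYY L=OYOY
After move 2 (U): U=OWOW F=WRGG R=BBWR B=OYBB L=GGOY
After move 3 (R'): R=BRBW U=OBOO F=WWGW D=RRYG B=YYRB
Query 1: L[1] = G
Query 2: F[2] = G
Query 3: F[3] = W

Answer: G G W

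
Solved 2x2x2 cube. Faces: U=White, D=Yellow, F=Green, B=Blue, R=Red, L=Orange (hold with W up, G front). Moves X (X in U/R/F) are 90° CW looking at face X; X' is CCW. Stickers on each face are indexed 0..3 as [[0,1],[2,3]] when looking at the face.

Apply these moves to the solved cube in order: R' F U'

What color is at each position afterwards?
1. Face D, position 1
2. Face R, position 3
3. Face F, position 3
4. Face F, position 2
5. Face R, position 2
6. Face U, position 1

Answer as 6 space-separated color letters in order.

After move 1 (R'): R=RRRR U=WBWB F=GWGW D=YGYG B=YBYB
After move 2 (F): F=GGWW U=WBOO R=WRBR D=RRYG L=OYOG
After move 3 (U'): U=BOWO F=OYWW R=GGBR B=WRYB L=YBOG
Query 1: D[1] = R
Query 2: R[3] = R
Query 3: F[3] = W
Query 4: F[2] = W
Query 5: R[2] = B
Query 6: U[1] = O

Answer: R R W W B O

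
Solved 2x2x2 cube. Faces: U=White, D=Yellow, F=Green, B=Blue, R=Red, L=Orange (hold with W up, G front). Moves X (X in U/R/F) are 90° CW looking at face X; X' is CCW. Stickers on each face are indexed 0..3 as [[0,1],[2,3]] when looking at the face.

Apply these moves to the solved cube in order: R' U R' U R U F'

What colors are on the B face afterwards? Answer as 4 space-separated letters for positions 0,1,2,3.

After move 1 (R'): R=RRRR U=WBWB F=GWGW D=YGYG B=YBYB
After move 2 (U): U=WWBB F=RRGW R=YBRR B=OOYB L=GWOO
After move 3 (R'): R=BRYR U=WYBO F=RWGB D=YRYW B=GOGB
After move 4 (U): U=BWOY F=BRGB R=GOYR B=GWGB L=RWOO
After move 5 (R): R=YGRO U=BROB F=BRGW D=YGYG B=YWWB
After move 6 (U): U=OBBR F=YGGW R=YWRO B=RWWB L=BROO
After move 7 (F'): F=GWYG U=OBYR R=GWYO D=ROYG L=BROB
Query: B face = RWWB

Answer: R W W B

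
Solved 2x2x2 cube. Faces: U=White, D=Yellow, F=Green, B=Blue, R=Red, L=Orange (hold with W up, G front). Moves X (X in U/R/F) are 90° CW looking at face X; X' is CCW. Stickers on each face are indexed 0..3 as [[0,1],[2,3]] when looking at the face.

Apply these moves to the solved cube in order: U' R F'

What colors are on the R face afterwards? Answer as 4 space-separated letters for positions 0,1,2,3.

Answer: B G Y G

Derivation:
After move 1 (U'): U=WWWW F=OOGG R=GGRR B=RRBB L=BBOO
After move 2 (R): R=RGRG U=WOWG F=OYGY D=YBYR B=WRWB
After move 3 (F'): F=YYOG U=WORR R=BGYG D=BOYR L=BGOW
Query: R face = BGYG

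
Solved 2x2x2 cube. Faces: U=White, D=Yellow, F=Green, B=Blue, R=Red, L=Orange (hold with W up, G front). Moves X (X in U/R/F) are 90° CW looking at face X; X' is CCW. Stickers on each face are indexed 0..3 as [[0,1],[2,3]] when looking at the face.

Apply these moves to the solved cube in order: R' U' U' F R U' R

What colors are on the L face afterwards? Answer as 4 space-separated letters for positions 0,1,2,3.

After move 1 (R'): R=RRRR U=WBWB F=GWGW D=YGYG B=YBYB
After move 2 (U'): U=BBWW F=OOGW R=GWRR B=RRYB L=YBOO
After move 3 (U'): U=BWBW F=YBGW R=OORR B=GWYB L=RROO
After move 4 (F): F=GYWB U=BWOR R=BOWR D=ROYG L=RYOG
After move 5 (R): R=WBRO U=BYOB F=GOWG D=RYYG B=RWWB
After move 6 (U'): U=YBBO F=RYWG R=GORO B=WBWB L=RWOG
After move 7 (R): R=RGOO U=YYBG F=RYWG D=RWYW B=OBBB
Query: L face = RWOG

Answer: R W O G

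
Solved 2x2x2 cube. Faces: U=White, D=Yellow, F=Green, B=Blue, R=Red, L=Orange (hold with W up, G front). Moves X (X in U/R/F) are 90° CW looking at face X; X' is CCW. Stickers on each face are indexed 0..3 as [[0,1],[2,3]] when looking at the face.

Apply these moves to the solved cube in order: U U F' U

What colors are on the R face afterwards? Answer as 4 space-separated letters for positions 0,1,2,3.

After move 1 (U): U=WWWW F=RRGG R=BBRR B=OOBB L=GGOO
After move 2 (U): U=WWWW F=BBGG R=OORR B=GGBB L=RROO
After move 3 (F'): F=BGBG U=WWOR R=YOYR D=ROYY L=RWOW
After move 4 (U): U=OWRW F=YOBG R=GGYR B=RWBB L=BGOW
Query: R face = GGYR

Answer: G G Y R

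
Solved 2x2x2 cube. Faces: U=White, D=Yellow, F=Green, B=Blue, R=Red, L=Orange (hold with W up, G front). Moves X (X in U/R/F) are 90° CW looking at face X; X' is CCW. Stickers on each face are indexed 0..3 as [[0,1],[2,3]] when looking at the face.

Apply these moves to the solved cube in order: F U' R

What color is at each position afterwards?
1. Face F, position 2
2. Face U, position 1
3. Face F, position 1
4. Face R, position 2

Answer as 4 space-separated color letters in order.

Answer: G Y R R

Derivation:
After move 1 (F): F=GGGG U=WWOO R=WRWR D=RRYY L=OYOY
After move 2 (U'): U=WOWO F=OYGG R=GGWR B=WRBB L=BBOY
After move 3 (R): R=WGRG U=WYWG F=ORGY D=RBYW B=OROB
Query 1: F[2] = G
Query 2: U[1] = Y
Query 3: F[1] = R
Query 4: R[2] = R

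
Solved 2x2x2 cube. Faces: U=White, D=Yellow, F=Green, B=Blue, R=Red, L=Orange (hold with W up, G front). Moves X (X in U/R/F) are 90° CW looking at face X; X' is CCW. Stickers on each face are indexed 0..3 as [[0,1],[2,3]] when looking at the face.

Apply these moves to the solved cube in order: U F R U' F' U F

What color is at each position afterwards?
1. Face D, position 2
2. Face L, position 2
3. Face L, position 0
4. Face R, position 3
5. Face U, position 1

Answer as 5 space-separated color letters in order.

Answer: Y O Y B R

Derivation:
After move 1 (U): U=WWWW F=RRGG R=BBRR B=OOBB L=GGOO
After move 2 (F): F=GRGR U=WWOG R=WBWR D=RBYY L=GYOY
After move 3 (R): R=WWRB U=WROR F=GBGY D=RBYO B=GOWB
After move 4 (U'): U=RRWO F=GYGY R=GBRB B=WWWB L=GOOY
After move 5 (F'): F=YYGG U=RRGR R=BBRB D=OYYO L=GOOW
After move 6 (U): U=GRRR F=BBGG R=WWRB B=GOWB L=YYOW
After move 7 (F): F=GBGB U=GRWY R=RWRB D=RWYO L=YOOY
Query 1: D[2] = Y
Query 2: L[2] = O
Query 3: L[0] = Y
Query 4: R[3] = B
Query 5: U[1] = R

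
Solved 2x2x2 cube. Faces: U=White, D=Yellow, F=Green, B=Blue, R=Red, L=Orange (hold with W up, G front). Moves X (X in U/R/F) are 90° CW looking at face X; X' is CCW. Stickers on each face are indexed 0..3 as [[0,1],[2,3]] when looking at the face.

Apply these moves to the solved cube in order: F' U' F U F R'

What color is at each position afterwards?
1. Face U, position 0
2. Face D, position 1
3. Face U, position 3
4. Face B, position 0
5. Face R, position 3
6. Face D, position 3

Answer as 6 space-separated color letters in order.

Answer: W W B Y R G

Derivation:
After move 1 (F'): F=GGGG U=WWRR R=YRYR D=OOYY L=OWOW
After move 2 (U'): U=WRWR F=OWGG R=GGYR B=YRBB L=BBOW
After move 3 (F): F=GOGW U=WRWB R=WGRR D=YGYY L=BOOO
After move 4 (U): U=WWBR F=WGGW R=YRRR B=BOBB L=GOOO
After move 5 (F): F=GWWG U=WWOO R=BRRR D=RYYY L=GYOG
After move 6 (R'): R=RRBR U=WBOB F=GWWO D=RWYG B=YOYB
Query 1: U[0] = W
Query 2: D[1] = W
Query 3: U[3] = B
Query 4: B[0] = Y
Query 5: R[3] = R
Query 6: D[3] = G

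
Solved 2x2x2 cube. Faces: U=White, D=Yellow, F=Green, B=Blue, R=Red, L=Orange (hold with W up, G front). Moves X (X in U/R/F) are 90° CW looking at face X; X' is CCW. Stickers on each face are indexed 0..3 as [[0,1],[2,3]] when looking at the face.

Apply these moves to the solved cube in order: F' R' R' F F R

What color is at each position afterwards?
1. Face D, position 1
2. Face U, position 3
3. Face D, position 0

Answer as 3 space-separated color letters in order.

After move 1 (F'): F=GGGG U=WWRR R=YRYR D=OOYY L=OWOW
After move 2 (R'): R=RRYY U=WBRB F=GWGR D=OGYG B=YBOB
After move 3 (R'): R=RYRY U=WORY F=GBGB D=OWYR B=GBGB
After move 4 (F): F=GGBB U=WOWW R=RYYY D=RRYR L=OOOW
After move 5 (F): F=BGBG U=WOWO R=WYWY D=YRYR L=OROR
After move 6 (R): R=WWYY U=WGWG F=BRBR D=YGYG B=OBOB
Query 1: D[1] = G
Query 2: U[3] = G
Query 3: D[0] = Y

Answer: G G Y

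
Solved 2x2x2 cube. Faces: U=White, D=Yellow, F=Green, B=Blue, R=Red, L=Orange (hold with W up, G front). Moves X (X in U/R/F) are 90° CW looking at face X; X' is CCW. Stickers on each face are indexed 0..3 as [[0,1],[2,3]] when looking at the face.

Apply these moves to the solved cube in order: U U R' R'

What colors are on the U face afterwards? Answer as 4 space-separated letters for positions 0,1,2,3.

After move 1 (U): U=WWWW F=RRGG R=BBRR B=OOBB L=GGOO
After move 2 (U): U=WWWW F=BBGG R=OORR B=GGBB L=RROO
After move 3 (R'): R=OROR U=WBWG F=BWGW D=YBYG B=YGYB
After move 4 (R'): R=RROO U=WYWY F=BBGG D=YWYW B=GGBB
Query: U face = WYWY

Answer: W Y W Y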